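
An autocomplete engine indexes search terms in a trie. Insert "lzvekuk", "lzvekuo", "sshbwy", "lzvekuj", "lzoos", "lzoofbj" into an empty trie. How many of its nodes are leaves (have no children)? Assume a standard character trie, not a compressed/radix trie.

A leaf is a node with no children — equivalently, the end of a word that is not a proper prefix of any other stored word.
Those words: "lzoofbj", "lzoos", "lzvekuj", "lzvekuk", "lzvekuo", "sshbwy"
Leaf count: 6

6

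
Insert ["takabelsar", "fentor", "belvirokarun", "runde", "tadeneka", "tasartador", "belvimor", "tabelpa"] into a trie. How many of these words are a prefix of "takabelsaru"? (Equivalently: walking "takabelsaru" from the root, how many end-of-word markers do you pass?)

1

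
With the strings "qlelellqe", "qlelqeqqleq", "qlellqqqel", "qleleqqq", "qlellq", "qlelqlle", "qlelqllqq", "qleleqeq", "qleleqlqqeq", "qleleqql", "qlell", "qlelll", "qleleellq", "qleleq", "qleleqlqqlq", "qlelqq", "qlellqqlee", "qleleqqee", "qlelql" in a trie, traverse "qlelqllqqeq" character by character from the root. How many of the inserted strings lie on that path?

2

Traverse "qlelqllqqeq" character by character; count nodes along the way that are marked as word ends.
Prefixes of the query that are stored words: "qlelql", "qlelqllqq"
Count: 2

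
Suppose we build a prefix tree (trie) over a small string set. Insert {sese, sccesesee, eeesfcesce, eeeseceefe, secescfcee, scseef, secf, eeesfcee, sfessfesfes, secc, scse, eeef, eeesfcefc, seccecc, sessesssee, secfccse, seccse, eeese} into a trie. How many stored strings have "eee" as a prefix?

6

Walk to "eee"; the words in its subtree are exactly those with that prefix.
Words under "eee": eeef, eeese, eeeseceefe, eeesfcee, eeesfcefc, eeesfcesce
Count: 6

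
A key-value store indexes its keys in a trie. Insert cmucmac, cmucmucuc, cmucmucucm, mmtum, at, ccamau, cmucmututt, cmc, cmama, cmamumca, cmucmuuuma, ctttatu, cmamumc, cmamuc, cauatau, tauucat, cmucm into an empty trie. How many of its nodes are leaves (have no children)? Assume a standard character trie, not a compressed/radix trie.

Leaves are exactly the stored words that no other stored word extends.
Those words: "at", "cauatau", "ccamau", "cmama", "cmamuc", "cmamumca", "cmc", "cmucmac", "cmucmucucm", "cmucmututt", "cmucmuuuma", "ctttatu", "mmtum", "tauucat"
Leaf count: 14

14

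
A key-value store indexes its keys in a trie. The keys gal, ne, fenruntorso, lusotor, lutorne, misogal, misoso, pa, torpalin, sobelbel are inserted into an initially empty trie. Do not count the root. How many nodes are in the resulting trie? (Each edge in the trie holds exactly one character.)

Count nodes per top-level branch (shared prefixes stored once):
  'f'-branch (fenruntorso): 11 nodes
  'g'-branch (gal): 3 nodes
  'l'-branch (lusotor, lutorne): 12 nodes
  'm'-branch (misogal, misoso): 9 nodes
  'n'-branch (ne): 2 nodes
  'p'-branch (pa): 2 nodes
  's'-branch (sobelbel): 8 nodes
  't'-branch (torpalin): 8 nodes
Sum: 55

55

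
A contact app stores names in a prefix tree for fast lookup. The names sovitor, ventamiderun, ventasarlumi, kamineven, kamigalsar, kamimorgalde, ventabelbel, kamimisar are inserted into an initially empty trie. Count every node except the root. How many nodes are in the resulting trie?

59

Insert word by word; a character creates a node only if that edge doesn't already exist:
  "sovitor" → 7 new (s, o, v, i, t, o, r)
  "ventamiderun" → 12 new (v, e, n, t, a, m, i, d, e, r, u, n)
  "ventasarlumi" → prefix "venta" already present; 7 new (s, a, r, l, u, m, i)
  "kamineven" → 9 new (k, a, m, i, n, e, v, e, n)
  "kamigalsar" → prefix "kami" already present; 6 new (g, a, l, s, a, r)
  "kamimorgalde" → prefix "kami" already present; 8 new (m, o, r, g, a, l, d, e)
  "ventabelbel" → prefix "venta" already present; 6 new (b, e, l, b, e, l)
  "kamimisar" → prefix "kamim" already present; 4 new (i, s, a, r)
Total nodes = 7 + 12 + 7 + 9 + 6 + 8 + 6 + 4 = 59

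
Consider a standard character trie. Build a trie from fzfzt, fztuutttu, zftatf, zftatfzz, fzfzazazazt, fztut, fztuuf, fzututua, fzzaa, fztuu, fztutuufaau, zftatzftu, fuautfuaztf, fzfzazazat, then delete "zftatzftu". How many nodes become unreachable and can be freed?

4

After clearing the end-marker at "zftatzftu", prune upward until reaching a node still needed by another word.
The suffix "zftu" (4 nodes) is used only by "zftatzftu"; the node for "zftat" still has the child "f", so pruning stops there.
Nodes removed: 4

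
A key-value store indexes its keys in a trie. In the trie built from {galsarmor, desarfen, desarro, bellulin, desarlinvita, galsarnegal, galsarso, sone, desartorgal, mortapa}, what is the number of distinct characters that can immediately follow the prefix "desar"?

4

The children of the "desar" node are the distinct next characters among strings starting with "desar".
Characters that immediately follow "desar" among the stored strings: {f, l, r, t}.
That node has 4 child edges.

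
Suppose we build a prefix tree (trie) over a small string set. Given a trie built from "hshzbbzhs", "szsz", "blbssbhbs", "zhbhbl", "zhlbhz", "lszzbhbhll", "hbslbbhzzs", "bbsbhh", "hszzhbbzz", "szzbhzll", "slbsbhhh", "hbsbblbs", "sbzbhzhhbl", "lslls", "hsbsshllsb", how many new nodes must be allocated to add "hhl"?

"h" is already a path in the trie; the remaining "hl" must be added.
New nodes needed: |"hhl"| − 1 = 3 − 1 = 2.

2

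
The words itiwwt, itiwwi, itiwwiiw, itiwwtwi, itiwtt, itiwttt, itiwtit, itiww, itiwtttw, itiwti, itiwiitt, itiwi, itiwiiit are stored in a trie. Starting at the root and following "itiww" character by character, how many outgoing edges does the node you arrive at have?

Follow the path "itiww" to its node, then look at its outgoing edges.
Distinct next characters after "itiww": i, t.
That node has 2 child edges.

2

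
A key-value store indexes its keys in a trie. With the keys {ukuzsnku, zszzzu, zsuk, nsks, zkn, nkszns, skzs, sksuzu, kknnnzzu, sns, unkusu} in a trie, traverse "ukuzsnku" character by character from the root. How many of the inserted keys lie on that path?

1

Check each prefix of "ukuzsnku" against the stored set — each match is an end-marker on the path.
Prefixes of the query that are stored words: "ukuzsnku"
Count: 1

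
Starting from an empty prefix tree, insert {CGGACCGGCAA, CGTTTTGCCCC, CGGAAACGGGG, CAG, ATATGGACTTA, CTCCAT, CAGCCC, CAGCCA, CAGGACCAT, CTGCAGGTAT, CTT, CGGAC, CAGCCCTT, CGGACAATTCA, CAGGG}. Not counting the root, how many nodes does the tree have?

73

Count nodes per top-level branch (shared prefixes stored once):
  'A'-branch (ATATGGACTTA): 11 nodes
  'C'-branch (CAG, CAGCCA, CAGCCC, CAGCCCTT, CAGGACCAT, CAGGG, CGGAAACGGGG, CGGAC, CGGACAATTCA, CGGACCGGCAA, CGTTTTGCCCC, CTCCAT, CTGCAGGTAT, CTT): 62 nodes
Sum: 73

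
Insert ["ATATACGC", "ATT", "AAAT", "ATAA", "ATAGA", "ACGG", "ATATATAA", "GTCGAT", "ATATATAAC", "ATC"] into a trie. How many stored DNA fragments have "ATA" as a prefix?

5

Walk to "ATA"; the words in its subtree are exactly those with that prefix.
Words under "ATA": ATAA, ATAGA, ATATACGC, ATATATAA, ATATATAAC
Count: 5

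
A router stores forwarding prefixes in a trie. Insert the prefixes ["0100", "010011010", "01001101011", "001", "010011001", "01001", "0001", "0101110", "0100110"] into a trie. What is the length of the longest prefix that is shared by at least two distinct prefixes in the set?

9

Equivalently: take the maximum, over all pairs, of their longest common prefix length.
e.g. "010011010" and "01001101011" share the prefix "010011010" of length 9; no pair shares a longer one.
Longest shared-prefix length: 9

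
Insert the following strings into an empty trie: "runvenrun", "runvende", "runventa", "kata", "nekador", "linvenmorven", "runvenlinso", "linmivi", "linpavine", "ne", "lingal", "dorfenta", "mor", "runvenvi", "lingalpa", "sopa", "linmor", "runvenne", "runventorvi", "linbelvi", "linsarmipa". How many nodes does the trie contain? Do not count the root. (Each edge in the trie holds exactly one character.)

93

For each word, the new-node count is its length minus the longest prefix already in the trie:
  "runvenrun" → 9 new (r, u, n, v, e, n, r, u, n)
  "runvende" → prefix "runven" already present; 2 new (d, e)
  "runventa" → prefix "runven" already present; 2 new (t, a)
  "kata" → 4 new (k, a, t, a)
  "nekador" → 7 new (n, e, k, a, d, o, r)
  "linvenmorven" → 12 new (l, i, n, v, e, n, m, o, r, v, e, n)
  "runvenlinso" → prefix "runven" already present; 5 new (l, i, n, s, o)
  "linmivi" → prefix "lin" already present; 4 new (m, i, v, i)
  "linpavine" → prefix "lin" already present; 6 new (p, a, v, i, n, e)
  "ne" → prefix "ne" already present; 0 new (none)
  "lingal" → prefix "lin" already present; 3 new (g, a, l)
  "dorfenta" → 8 new (d, o, r, f, e, n, t, a)
  "mor" → 3 new (m, o, r)
  "runvenvi" → prefix "runven" already present; 2 new (v, i)
  "lingalpa" → prefix "lingal" already present; 2 new (p, a)
  "sopa" → 4 new (s, o, p, a)
  "linmor" → prefix "linm" already present; 2 new (o, r)
  "runvenne" → prefix "runven" already present; 2 new (n, e)
  "runventorvi" → prefix "runvent" already present; 4 new (o, r, v, i)
  "linbelvi" → prefix "lin" already present; 5 new (b, e, l, v, i)
  "linsarmipa" → prefix "lin" already present; 7 new (s, a, r, m, i, p, a)
Total nodes = 9 + 2 + 2 + 4 + 7 + 12 + 5 + 4 + 6 + 0 + 3 + 8 + 3 + 2 + 2 + 4 + 2 + 2 + 4 + 5 + 7 = 93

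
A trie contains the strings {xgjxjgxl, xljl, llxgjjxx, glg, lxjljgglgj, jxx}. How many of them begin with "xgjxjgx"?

1

Filter for entries beginning with "xgjxjgx":
Words under "xgjxjgx": xgjxjgxl
Count: 1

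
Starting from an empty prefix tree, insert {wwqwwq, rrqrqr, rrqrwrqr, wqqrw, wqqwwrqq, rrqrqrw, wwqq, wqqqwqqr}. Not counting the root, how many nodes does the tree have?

Trace insertions, counting only characters that open a new branch:
  "wwqwwq" → 6 new (w, w, q, w, w, q)
  "rrqrqr" → 6 new (r, r, q, r, q, r)
  "rrqrwrqr" → prefix "rrqr" already present; 4 new (w, r, q, r)
  "wqqrw" → prefix "w" already present; 4 new (q, q, r, w)
  "wqqwwrqq" → prefix "wqq" already present; 5 new (w, w, r, q, q)
  "rrqrqrw" → prefix "rrqrqr" already present; 1 new (w)
  "wwqq" → prefix "wwq" already present; 1 new (q)
  "wqqqwqqr" → prefix "wqq" already present; 5 new (q, w, q, q, r)
Total nodes = 6 + 6 + 4 + 4 + 5 + 1 + 1 + 5 = 32

32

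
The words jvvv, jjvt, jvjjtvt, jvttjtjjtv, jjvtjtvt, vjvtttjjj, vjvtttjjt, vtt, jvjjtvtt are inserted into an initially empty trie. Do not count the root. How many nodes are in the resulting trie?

37

Trie structure (* marks end of a word):
(root)
├─ j
│  ├─ j
│  │  └─ v
│  │     └─ t *
│  │        └─ j
│  │           └─ t
│  │              └─ v
│  │                 └─ t *
│  └─ v
│     ├─ j
│     │  └─ j
│     │     └─ t
│     │        └─ v
│     │           └─ t *
│     │              └─ t *
│     ├─ t
│     │  └─ t
│     │     └─ j
│     │        └─ t
│     │           └─ j
│     │              └─ j
│     │                 └─ t
│     │                    └─ v *
│     └─ v
│        └─ v *
└─ v
   ├─ j
   │  └─ v
   │     └─ t
   │        └─ t
   │           └─ t
   │              └─ j
   │                 └─ j
   │                    ├─ j *
   │                    └─ t *
   └─ t
      └─ t *
Counting every labelled node above: 37.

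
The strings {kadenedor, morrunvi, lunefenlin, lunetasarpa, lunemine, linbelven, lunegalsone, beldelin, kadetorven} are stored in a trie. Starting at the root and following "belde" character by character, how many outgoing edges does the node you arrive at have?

Follow the path "belde" to its node, then look at its outgoing edges.
Characters that immediately follow "belde" among the stored strings: {l}.
That node has 1 child edge.

1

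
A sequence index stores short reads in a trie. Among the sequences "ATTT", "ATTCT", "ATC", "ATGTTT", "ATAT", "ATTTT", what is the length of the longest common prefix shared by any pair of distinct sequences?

Look for the deepest trie node that still has at least two words in its subtree.
"ATTT" and "ATTTT" agree on "ATTT" (4 characters) before diverging; nothing deeper is shared.
Longest shared-prefix length: 4

4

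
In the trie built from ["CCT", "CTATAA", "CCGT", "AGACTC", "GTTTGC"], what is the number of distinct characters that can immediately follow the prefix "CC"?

Follow the path "CC" to its node, then look at its outgoing edges.
Distinct next characters after "CC": G, T.
That node has 2 child edges.

2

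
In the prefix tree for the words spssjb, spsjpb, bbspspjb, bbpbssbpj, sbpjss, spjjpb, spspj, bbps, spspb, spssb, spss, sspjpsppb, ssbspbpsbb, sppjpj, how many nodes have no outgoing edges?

Leaves are exactly the stored words that no other stored word extends.
Those words: "bbpbssbpj", "bbps", "bbspspjb", "sbpjss", "spjjpb", "sppjpj", "spsjpb", "spspb", "spspj", "spssb", "spssjb", "ssbspbpsbb", "sspjpsppb"
Leaf count: 13

13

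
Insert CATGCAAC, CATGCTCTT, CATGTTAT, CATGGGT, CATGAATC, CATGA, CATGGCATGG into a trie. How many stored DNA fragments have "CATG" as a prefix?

Filter for entries beginning with "CATG":
Words under "CATG": CATGA, CATGAATC, CATGCAAC, CATGCTCTT, CATGGCATGG, CATGGGT, CATGTTAT
Count: 7

7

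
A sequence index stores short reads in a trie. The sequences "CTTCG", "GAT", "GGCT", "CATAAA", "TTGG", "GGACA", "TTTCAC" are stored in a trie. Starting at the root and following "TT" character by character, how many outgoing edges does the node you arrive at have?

Walk "TT" from the root, arriving at one node.
Distinct next characters after "TT": G, T.
That node has 2 child edges.

2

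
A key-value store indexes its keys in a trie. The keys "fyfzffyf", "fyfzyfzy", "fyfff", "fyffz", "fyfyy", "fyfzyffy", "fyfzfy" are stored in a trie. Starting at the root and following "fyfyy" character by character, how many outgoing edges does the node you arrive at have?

0

Walk "fyfyy" from the root, arriving at one node.
No stored string extends past "fyfyy".
That node has 0 child edges.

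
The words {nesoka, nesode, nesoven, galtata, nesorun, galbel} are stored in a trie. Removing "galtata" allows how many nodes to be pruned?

4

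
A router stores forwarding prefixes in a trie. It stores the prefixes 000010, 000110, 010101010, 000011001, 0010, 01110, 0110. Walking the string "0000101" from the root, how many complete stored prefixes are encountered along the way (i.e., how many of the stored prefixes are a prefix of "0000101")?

Walk "0000101" from the root; an end-of-word marker is hit whenever a stored word is a prefix of "0000101".
Prefixes of the query that are stored words: "000010"
Count: 1

1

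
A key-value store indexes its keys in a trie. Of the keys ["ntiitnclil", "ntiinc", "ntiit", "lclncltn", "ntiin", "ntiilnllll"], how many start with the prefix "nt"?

Walk to "nt"; the words in its subtree are exactly those with that prefix.
Matches: "ntiilnllll", "ntiin", "ntiinc", "ntiit", "ntiitnclil"
Count: 5

5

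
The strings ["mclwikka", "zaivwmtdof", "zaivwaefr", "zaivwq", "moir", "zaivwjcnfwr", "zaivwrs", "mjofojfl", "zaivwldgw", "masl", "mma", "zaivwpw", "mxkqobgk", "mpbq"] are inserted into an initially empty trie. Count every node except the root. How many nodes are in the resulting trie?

For each word, the new-node count is its length minus the longest prefix already in the trie:
  "mclwikka" → 8 new (m, c, l, w, i, k, k, a)
  "zaivwmtdof" → 10 new (z, a, i, v, w, m, t, d, o, f)
  "zaivwaefr" → prefix "zaivw" already present; 4 new (a, e, f, r)
  "zaivwq" → prefix "zaivw" already present; 1 new (q)
  "moir" → prefix "m" already present; 3 new (o, i, r)
  "zaivwjcnfwr" → prefix "zaivw" already present; 6 new (j, c, n, f, w, r)
  "zaivwrs" → prefix "zaivw" already present; 2 new (r, s)
  "mjofojfl" → prefix "m" already present; 7 new (j, o, f, o, j, f, l)
  "zaivwldgw" → prefix "zaivw" already present; 4 new (l, d, g, w)
  "masl" → prefix "m" already present; 3 new (a, s, l)
  "mma" → prefix "m" already present; 2 new (m, a)
  "zaivwpw" → prefix "zaivw" already present; 2 new (p, w)
  "mxkqobgk" → prefix "m" already present; 7 new (x, k, q, o, b, g, k)
  "mpbq" → prefix "m" already present; 3 new (p, b, q)
Total nodes = 8 + 10 + 4 + 1 + 3 + 6 + 2 + 7 + 4 + 3 + 2 + 2 + 7 + 3 = 62

62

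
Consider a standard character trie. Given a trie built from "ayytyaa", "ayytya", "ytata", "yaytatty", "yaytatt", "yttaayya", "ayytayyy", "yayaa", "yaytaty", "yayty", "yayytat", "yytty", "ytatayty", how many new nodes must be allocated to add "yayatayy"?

4

The longest prefix of "yayatayy" already in the trie is "yaya" (length 4).
So 8 − 4 = 4 new nodes.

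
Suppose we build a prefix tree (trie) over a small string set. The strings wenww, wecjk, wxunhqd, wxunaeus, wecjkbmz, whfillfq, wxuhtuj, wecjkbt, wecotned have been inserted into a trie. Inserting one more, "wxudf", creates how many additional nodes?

2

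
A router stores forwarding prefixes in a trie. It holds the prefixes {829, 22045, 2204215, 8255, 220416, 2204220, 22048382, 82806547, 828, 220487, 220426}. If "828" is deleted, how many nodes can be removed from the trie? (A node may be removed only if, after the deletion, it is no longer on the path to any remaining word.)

Walk "828" from the leaf back toward the root, removing each node that no remaining word uses.
Every node on "828" is still needed (e.g. by "82806547"), so nothing is freed.
Nodes removed: 0

0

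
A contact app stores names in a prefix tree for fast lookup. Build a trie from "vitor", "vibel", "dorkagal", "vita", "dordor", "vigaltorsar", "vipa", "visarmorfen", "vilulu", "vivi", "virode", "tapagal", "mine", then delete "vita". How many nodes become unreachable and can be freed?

Walk "vita" from the leaf back toward the root, removing each node that no remaining word uses.
The suffix "a" (1 node) is used only by "vita"; the node for "vit" still has the child "o", so pruning stops there.
Nodes removed: 1

1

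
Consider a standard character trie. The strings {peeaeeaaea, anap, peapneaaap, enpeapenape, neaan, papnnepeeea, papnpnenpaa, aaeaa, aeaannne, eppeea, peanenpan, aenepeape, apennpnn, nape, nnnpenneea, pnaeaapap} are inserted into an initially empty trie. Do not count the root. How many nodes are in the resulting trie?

111

For each word, the new-node count is its length minus the longest prefix already in the trie:
  "peeaeeaaea" → 10 new (p, e, e, a, e, e, a, a, e, a)
  "anap" → 4 new (a, n, a, p)
  "peapneaaap" → prefix "pe" already present; 8 new (a, p, n, e, a, a, a, p)
  "enpeapenape" → 11 new (e, n, p, e, a, p, e, n, a, p, e)
  "neaan" → 5 new (n, e, a, a, n)
  "papnnepeeea" → prefix "p" already present; 10 new (a, p, n, n, e, p, e, e, e, a)
  "papnpnenpaa" → prefix "papn" already present; 7 new (p, n, e, n, p, a, a)
  "aaeaa" → prefix "a" already present; 4 new (a, e, a, a)
  "aeaannne" → prefix "a" already present; 7 new (e, a, a, n, n, n, e)
  "eppeea" → prefix "e" already present; 5 new (p, p, e, e, a)
  "peanenpan" → prefix "pea" already present; 6 new (n, e, n, p, a, n)
  "aenepeape" → prefix "ae" already present; 7 new (n, e, p, e, a, p, e)
  "apennpnn" → prefix "a" already present; 7 new (p, e, n, n, p, n, n)
  "nape" → prefix "n" already present; 3 new (a, p, e)
  "nnnpenneea" → prefix "n" already present; 9 new (n, n, p, e, n, n, e, e, a)
  "pnaeaapap" → prefix "p" already present; 8 new (n, a, e, a, a, p, a, p)
Total nodes = 10 + 4 + 8 + 11 + 5 + 10 + 7 + 4 + 7 + 5 + 6 + 7 + 7 + 3 + 9 + 8 = 111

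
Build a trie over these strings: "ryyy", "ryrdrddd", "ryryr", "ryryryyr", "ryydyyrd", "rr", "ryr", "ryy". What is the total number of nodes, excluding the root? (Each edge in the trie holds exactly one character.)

21

Trie structure (* marks end of a word):
(root)
└─ r
   ├─ r *
   └─ y
      ├─ r *
      │  ├─ d
      │  │  └─ r
      │  │     └─ d
      │  │        └─ d
      │  │           └─ d *
      │  └─ y
      │     └─ r *
      │        └─ y
      │           └─ y
      │              └─ r *
      └─ y *
         ├─ d
         │  └─ y
         │     └─ y
         │        └─ r
         │           └─ d *
         └─ y *
Counting every labelled node above: 21.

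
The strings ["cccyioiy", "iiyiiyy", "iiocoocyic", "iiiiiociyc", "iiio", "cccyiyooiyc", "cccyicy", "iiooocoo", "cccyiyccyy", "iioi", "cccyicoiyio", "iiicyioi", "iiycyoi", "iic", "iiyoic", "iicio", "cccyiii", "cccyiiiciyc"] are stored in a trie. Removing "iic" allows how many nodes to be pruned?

A node on "iic"'s path can go only if nothing else ends at it or branches off below it.
Every node on "iic" is still needed (e.g. by "iicio"), so nothing is freed.
Nodes removed: 0

0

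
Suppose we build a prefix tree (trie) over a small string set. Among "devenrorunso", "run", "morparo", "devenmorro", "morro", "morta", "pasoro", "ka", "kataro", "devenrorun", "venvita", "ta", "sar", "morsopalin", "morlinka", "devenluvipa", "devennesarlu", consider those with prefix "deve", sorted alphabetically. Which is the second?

devenmorro

Filter for "deve…" and sort: "devenluvipa", "devenmorro", "devennesarlu", "devenrorun", "devenrorunso"
Position 2: devenmorro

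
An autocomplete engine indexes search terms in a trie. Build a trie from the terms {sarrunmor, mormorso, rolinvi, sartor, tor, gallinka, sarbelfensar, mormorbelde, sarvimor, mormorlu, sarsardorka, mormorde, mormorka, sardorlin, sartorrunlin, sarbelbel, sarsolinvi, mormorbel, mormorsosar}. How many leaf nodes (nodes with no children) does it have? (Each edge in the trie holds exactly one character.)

16

A leaf is a node with no children — equivalently, the end of a word that is not a proper prefix of any other stored word.
Those words: "gallinka", "mormorbelde", "mormorde", "mormorka", "mormorlu", "mormorsosar", "rolinvi", "sarbelbel", "sarbelfensar", "sardorlin", "sarrunmor", "sarsardorka", "sarsolinvi", "sartorrunlin", "sarvimor", "tor"
Leaf count: 16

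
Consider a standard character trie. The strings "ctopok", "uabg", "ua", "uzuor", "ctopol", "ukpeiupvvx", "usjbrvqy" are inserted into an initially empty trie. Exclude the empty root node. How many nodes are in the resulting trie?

31

Count nodes per top-level branch (shared prefixes stored once):
  'c'-branch (ctopok, ctopol): 7 nodes
  'u'-branch (ua, uabg, ukpeiupvvx, usjbrvqy, uzuor): 24 nodes
Sum: 31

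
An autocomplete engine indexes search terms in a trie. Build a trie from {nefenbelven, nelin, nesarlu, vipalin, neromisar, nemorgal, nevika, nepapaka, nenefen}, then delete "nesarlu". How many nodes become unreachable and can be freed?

A node on "nesarlu"'s path can go only if nothing else ends at it or branches off below it.
The suffix "sarlu" (5 nodes) is used only by "nesarlu"; the node for "ne" still has the child "f", so pruning stops there.
Nodes removed: 5

5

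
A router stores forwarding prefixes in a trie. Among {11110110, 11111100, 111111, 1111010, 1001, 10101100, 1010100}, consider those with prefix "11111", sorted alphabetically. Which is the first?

DFS of the "11111" subtree visits, in order: "111111", "11111100"
The 1st is 111111.

111111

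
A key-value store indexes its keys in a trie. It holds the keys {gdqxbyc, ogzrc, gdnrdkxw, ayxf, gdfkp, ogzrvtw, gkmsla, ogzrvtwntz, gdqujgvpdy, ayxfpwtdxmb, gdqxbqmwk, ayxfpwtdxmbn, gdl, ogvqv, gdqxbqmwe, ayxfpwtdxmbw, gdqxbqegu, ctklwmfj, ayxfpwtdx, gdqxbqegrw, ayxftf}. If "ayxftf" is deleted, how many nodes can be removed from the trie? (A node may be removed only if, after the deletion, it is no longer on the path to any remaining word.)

After clearing the end-marker at "ayxftf", prune upward until reaching a node still needed by another word.
The suffix "tf" (2 nodes) is used only by "ayxftf"; the node for "ayxf" still has the child "p", so pruning stops there.
Nodes removed: 2

2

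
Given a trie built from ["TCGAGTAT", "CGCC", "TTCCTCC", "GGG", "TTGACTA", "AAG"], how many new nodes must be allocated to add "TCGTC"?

The longest prefix of "TCGTC" already in the trie is "TCG" (length 3).
So 5 − 3 = 2 new nodes.

2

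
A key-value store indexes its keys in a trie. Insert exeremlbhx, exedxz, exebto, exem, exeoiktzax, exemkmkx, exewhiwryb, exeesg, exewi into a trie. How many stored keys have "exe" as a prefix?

9

Walk to "exe"; the words in its subtree are exactly those with that prefix.
Matches: "exebto", "exedxz", "exeesg", "exem", "exemkmkx", "exeoiktzax", "exeremlbhx", "exewhiwryb", "exewi"
Count: 9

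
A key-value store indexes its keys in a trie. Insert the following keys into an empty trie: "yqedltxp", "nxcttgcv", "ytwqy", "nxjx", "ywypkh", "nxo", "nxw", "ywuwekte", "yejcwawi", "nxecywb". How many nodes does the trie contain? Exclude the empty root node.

Insert word by word; a character creates a node only if that edge doesn't already exist:
  "yqedltxp" → 8 new (y, q, e, d, l, t, x, p)
  "nxcttgcv" → 8 new (n, x, c, t, t, g, c, v)
  "ytwqy" → prefix "y" already present; 4 new (t, w, q, y)
  "nxjx" → prefix "nx" already present; 2 new (j, x)
  "ywypkh" → prefix "y" already present; 5 new (w, y, p, k, h)
  "nxo" → prefix "nx" already present; 1 new (o)
  "nxw" → prefix "nx" already present; 1 new (w)
  "ywuwekte" → prefix "yw" already present; 6 new (u, w, e, k, t, e)
  "yejcwawi" → prefix "y" already present; 7 new (e, j, c, w, a, w, i)
  "nxecywb" → prefix "nx" already present; 5 new (e, c, y, w, b)
Total nodes = 8 + 8 + 4 + 2 + 5 + 1 + 1 + 6 + 7 + 5 = 47

47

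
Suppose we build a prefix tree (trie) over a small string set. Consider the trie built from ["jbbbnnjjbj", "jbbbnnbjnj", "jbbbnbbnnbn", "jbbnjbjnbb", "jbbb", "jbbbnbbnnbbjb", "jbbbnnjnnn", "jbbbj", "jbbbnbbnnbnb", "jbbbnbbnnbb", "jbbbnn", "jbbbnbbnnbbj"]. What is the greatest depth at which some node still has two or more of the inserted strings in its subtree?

12

The deepest shared node is where two words last agree before diverging.
"jbbbnbbnnbbj" and "jbbbnbbnnbbjb" agree on "jbbbnbbnnbbj" (12 characters) before diverging; nothing deeper is shared.
Longest shared-prefix length: 12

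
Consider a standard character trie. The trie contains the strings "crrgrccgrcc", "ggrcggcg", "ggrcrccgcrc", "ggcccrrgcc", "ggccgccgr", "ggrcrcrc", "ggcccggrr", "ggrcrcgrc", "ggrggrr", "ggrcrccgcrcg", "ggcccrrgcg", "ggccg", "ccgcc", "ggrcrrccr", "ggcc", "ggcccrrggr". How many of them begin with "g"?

14

Filter for entries beginning with "g":
Matches: "ggcc", "ggcccggrr", "ggcccrrgcc", "ggcccrrgcg", "ggcccrrggr", "ggccg", "ggccgccgr", "ggrcggcg", "ggrcrccgcrc", "ggrcrccgcrcg", "ggrcrcgrc", "ggrcrcrc", "ggrcrrccr", "ggrggrr"
Count: 14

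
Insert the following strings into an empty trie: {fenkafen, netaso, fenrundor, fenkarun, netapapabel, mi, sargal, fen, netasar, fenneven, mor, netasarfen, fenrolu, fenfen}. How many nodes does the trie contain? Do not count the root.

56

Count nodes per top-level branch (shared prefixes stored once):
  'f'-branch (fen, fenfen, fenkafen, fenkarun, fenneven, fenrolu, fenrundor): 28 nodes
  'm'-branch (mi, mor): 4 nodes
  'n'-branch (netapapabel, netasar, netasarfen, netaso): 18 nodes
  's'-branch (sargal): 6 nodes
Sum: 56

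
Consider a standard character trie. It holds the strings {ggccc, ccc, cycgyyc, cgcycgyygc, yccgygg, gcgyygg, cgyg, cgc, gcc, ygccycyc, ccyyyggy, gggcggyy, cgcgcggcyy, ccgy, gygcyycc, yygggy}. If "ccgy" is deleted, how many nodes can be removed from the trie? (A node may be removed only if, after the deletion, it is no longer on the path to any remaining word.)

2

Walk "ccgy" from the leaf back toward the root, removing each node that no remaining word uses.
The suffix "gy" (2 nodes) is used only by "ccgy"; the node for "cc" still has the child "c", so pruning stops there.
Nodes removed: 2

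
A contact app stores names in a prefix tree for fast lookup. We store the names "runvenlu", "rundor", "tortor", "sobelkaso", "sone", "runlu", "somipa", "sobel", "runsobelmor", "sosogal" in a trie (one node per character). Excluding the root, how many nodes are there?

Trace insertions, counting only characters that open a new branch:
  "runvenlu" → 8 new (r, u, n, v, e, n, l, u)
  "rundor" → prefix "run" already present; 3 new (d, o, r)
  "tortor" → 6 new (t, o, r, t, o, r)
  "sobelkaso" → 9 new (s, o, b, e, l, k, a, s, o)
  "sone" → prefix "so" already present; 2 new (n, e)
  "runlu" → prefix "run" already present; 2 new (l, u)
  "somipa" → prefix "so" already present; 4 new (m, i, p, a)
  "sobel" → prefix "sobel" already present; 0 new (none)
  "runsobelmor" → prefix "run" already present; 8 new (s, o, b, e, l, m, o, r)
  "sosogal" → prefix "so" already present; 5 new (s, o, g, a, l)
Total nodes = 8 + 3 + 6 + 9 + 2 + 2 + 4 + 0 + 8 + 5 = 47

47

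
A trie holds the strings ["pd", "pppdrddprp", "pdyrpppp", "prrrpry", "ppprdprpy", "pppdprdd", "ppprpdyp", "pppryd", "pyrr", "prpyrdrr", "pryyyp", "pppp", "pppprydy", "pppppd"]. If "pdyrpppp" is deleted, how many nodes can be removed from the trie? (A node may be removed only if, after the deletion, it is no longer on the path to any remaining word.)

A node on "pdyrpppp"'s path can go only if nothing else ends at it or branches off below it.
The suffix "yrpppp" (6 nodes) is used only by "pdyrpppp"; "pd" is itself a stored word, so pruning stops there.
Nodes removed: 6

6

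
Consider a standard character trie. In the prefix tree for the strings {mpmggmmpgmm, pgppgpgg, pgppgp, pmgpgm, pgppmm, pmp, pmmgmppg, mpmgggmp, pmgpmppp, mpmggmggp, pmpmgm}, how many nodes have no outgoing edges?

9

Leaves are exactly the stored words that no other stored word extends.
Those words: "mpmgggmp", "mpmggmggp", "mpmggmmpgmm", "pgppgpgg", "pgppmm", "pmgpgm", "pmgpmppp", "pmmgmppg", "pmpmgm"
Leaf count: 9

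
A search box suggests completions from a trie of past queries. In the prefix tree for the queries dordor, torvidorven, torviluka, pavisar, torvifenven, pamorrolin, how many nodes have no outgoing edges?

6

A leaf is a node with no children — equivalently, the end of a word that is not a proper prefix of any other stored word.
Those words: "dordor", "pamorrolin", "pavisar", "torvidorven", "torvifenven", "torviluka"
Leaf count: 6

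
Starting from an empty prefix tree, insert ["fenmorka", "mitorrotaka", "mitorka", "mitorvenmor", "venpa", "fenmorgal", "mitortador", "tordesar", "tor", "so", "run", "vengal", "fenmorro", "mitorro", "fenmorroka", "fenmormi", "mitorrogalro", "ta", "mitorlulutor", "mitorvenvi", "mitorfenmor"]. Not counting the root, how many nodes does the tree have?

83

Count nodes per top-level branch (shared prefixes stored once):
  'f'-branch (fenmorgal, fenmorka, fenmormi, fenmorro, fenmorroka): 17 nodes
  'm'-branch (mitorfenmor, mitorka, mitorlulutor, mitorro, mitorrogalro, mitorrotaka, mitortador, mitorvenmor, mitorvenvi): 44 nodes
  'r'-branch (run): 3 nodes
  's'-branch (so): 2 nodes
  't'-branch (ta, tor, tordesar): 9 nodes
  'v'-branch (vengal, venpa): 8 nodes
Sum: 83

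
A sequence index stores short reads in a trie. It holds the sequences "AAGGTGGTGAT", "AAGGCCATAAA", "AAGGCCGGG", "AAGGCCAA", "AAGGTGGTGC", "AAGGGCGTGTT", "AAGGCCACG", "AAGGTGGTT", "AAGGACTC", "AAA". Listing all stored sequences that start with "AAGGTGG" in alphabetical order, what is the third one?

Filter for "AAGGTGG…" and sort: "AAGGTGGTGAT", "AAGGTGGTGC", "AAGGTGGTT"
The 3rd is AAGGTGGTT.

AAGGTGGTT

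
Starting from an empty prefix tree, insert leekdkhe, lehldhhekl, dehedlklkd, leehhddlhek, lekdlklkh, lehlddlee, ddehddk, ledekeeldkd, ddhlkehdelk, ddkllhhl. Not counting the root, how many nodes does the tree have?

75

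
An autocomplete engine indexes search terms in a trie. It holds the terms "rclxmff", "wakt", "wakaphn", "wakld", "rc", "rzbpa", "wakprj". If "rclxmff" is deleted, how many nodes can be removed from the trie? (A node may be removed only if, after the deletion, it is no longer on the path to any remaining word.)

5

After clearing the end-marker at "rclxmff", prune upward until reaching a node still needed by another word.
The suffix "lxmff" (5 nodes) is used only by "rclxmff"; "rc" is itself a stored word, so pruning stops there.
Nodes removed: 5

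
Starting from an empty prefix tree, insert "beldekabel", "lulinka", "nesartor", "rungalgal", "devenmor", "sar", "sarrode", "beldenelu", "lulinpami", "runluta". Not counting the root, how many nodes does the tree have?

61

Count nodes per top-level branch (shared prefixes stored once):
  'b'-branch (beldekabel, beldenelu): 14 nodes
  'd'-branch (devenmor): 8 nodes
  'l'-branch (lulinka, lulinpami): 11 nodes
  'n'-branch (nesartor): 8 nodes
  'r'-branch (rungalgal, runluta): 13 nodes
  's'-branch (sar, sarrode): 7 nodes
Sum: 61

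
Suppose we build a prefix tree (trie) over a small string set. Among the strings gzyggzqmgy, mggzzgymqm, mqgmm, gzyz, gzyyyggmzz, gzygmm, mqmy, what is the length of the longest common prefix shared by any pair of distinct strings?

4

Equivalently: take the maximum, over all pairs, of their longest common prefix length.
e.g. "gzyggzqmgy" and "gzygmm" share the prefix "gzyg" of length 4; no pair shares a longer one.
Longest shared-prefix length: 4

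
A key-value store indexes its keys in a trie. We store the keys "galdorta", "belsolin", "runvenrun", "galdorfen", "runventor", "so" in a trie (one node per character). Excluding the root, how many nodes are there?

Trace insertions, counting only characters that open a new branch:
  "galdorta" → 8 new (g, a, l, d, o, r, t, a)
  "belsolin" → 8 new (b, e, l, s, o, l, i, n)
  "runvenrun" → 9 new (r, u, n, v, e, n, r, u, n)
  "galdorfen" → prefix "galdor" already present; 3 new (f, e, n)
  "runventor" → prefix "runven" already present; 3 new (t, o, r)
  "so" → 2 new (s, o)
Total nodes = 8 + 8 + 9 + 3 + 3 + 2 = 33

33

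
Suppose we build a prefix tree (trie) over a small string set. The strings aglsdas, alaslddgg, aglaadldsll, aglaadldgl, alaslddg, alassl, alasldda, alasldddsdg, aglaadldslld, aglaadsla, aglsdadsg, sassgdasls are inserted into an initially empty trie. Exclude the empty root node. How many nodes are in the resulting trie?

49

For each word, the new-node count is its length minus the longest prefix already in the trie:
  "aglsdas" → 7 new (a, g, l, s, d, a, s)
  "alaslddgg" → prefix "a" already present; 8 new (l, a, s, l, d, d, g, g)
  "aglaadldsll" → prefix "agl" already present; 8 new (a, a, d, l, d, s, l, l)
  "aglaadldgl" → prefix "aglaadld" already present; 2 new (g, l)
  "alaslddg" → prefix "alaslddg" already present; 0 new (none)
  "alassl" → prefix "alas" already present; 2 new (s, l)
  "alasldda" → prefix "alasldd" already present; 1 new (a)
  "alasldddsdg" → prefix "alasldd" already present; 4 new (d, s, d, g)
  "aglaadldslld" → prefix "aglaadldsll" already present; 1 new (d)
  "aglaadsla" → prefix "aglaad" already present; 3 new (s, l, a)
  "aglsdadsg" → prefix "aglsda" already present; 3 new (d, s, g)
  "sassgdasls" → 10 new (s, a, s, s, g, d, a, s, l, s)
Total nodes = 7 + 8 + 8 + 2 + 0 + 2 + 1 + 4 + 1 + 3 + 3 + 10 = 49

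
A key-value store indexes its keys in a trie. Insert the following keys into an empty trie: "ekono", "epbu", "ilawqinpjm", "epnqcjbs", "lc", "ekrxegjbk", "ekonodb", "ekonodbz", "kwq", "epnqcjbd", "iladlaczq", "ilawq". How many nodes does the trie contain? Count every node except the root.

For each word, the new-node count is its length minus the longest prefix already in the trie:
  "ekono" → 5 new (e, k, o, n, o)
  "epbu" → prefix "e" already present; 3 new (p, b, u)
  "ilawqinpjm" → 10 new (i, l, a, w, q, i, n, p, j, m)
  "epnqcjbs" → prefix "ep" already present; 6 new (n, q, c, j, b, s)
  "lc" → 2 new (l, c)
  "ekrxegjbk" → prefix "ek" already present; 7 new (r, x, e, g, j, b, k)
  "ekonodb" → prefix "ekono" already present; 2 new (d, b)
  "ekonodbz" → prefix "ekonodb" already present; 1 new (z)
  "kwq" → 3 new (k, w, q)
  "epnqcjbd" → prefix "epnqcjb" already present; 1 new (d)
  "iladlaczq" → prefix "ila" already present; 6 new (d, l, a, c, z, q)
  "ilawq" → prefix "ilawq" already present; 0 new (none)
Total nodes = 5 + 3 + 10 + 6 + 2 + 7 + 2 + 1 + 3 + 1 + 6 + 0 = 46

46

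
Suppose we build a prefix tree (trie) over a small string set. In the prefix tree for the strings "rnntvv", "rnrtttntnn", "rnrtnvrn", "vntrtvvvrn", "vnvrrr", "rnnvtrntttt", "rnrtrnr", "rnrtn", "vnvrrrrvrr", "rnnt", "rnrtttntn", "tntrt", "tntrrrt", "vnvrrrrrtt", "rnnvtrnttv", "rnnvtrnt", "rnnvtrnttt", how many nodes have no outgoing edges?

11

Leaves are exactly the stored words that no other stored word extends.
Those words: "rnntvv", "rnnvtrntttt", "rnnvtrnttv", "rnrtnvrn", "rnrtrnr", "rnrtttntnn", "tntrrrt", "tntrt", "vntrtvvvrn", "vnvrrrrrtt", "vnvrrrrvrr"
Leaf count: 11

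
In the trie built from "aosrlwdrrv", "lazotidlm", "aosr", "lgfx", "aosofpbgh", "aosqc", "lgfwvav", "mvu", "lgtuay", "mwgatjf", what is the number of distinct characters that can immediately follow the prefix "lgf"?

Follow the path "lgf" to its node, then look at its outgoing edges.
Characters that immediately follow "lgf" among the stored strings: {w, x}.
That node has 2 child edges.

2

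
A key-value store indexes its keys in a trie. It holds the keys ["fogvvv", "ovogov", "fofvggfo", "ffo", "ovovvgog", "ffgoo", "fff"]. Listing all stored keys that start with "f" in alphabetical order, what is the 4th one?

Words with prefix "f", in lexicographic order: "fff", "ffgoo", "ffo", "fofvggfo", "fogvvv"
The 4th is fofvggfo.

fofvggfo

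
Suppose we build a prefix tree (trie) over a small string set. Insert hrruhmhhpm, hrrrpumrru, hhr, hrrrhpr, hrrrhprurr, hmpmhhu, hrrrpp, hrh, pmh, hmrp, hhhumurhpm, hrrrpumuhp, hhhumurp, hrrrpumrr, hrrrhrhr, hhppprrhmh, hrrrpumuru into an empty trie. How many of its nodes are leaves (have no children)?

15

Leaves are exactly the stored words that no other stored word extends.
Those words: "hhhumurhpm", "hhhumurp", "hhppprrhmh", "hhr", "hmpmhhu", "hmrp", "hrh", "hrrrhprurr", "hrrrhrhr", "hrrrpp", "hrrrpumrru", "hrrrpumuhp", "hrrrpumuru", "hrruhmhhpm", "pmh"
Leaf count: 15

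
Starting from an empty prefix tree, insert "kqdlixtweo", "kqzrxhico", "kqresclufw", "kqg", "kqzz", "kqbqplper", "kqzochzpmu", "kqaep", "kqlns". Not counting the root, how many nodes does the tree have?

47

Count nodes per top-level branch (shared prefixes stored once):
  'k'-branch (kqaep, kqbqplper, kqdlixtweo, kqg, kqlns, kqresclufw, kqzochzpmu, kqzrxhico, kqzz): 47 nodes
Sum: 47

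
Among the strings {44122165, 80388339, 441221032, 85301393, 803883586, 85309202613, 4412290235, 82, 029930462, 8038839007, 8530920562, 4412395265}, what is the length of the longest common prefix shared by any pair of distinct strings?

Equivalently: take the maximum, over all pairs, of their longest common prefix length.
e.g. "85309202613" and "8530920562" share the prefix "8530920" of length 7; no pair shares a longer one.
Longest shared-prefix length: 7

7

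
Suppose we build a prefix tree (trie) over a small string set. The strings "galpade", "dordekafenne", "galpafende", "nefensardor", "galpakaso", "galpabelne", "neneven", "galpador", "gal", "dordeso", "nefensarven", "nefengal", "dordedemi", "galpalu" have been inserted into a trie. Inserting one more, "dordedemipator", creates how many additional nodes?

"dordedemi" is already a path in the trie; the remaining "pator" must be added.
So 14 − 9 = 5 new nodes.

5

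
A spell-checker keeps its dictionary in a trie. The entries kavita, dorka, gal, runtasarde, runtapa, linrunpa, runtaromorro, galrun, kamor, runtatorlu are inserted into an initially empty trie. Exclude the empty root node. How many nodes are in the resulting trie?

Insert word by word; a character creates a node only if that edge doesn't already exist:
  "kavita" → 6 new (k, a, v, i, t, a)
  "dorka" → 5 new (d, o, r, k, a)
  "gal" → 3 new (g, a, l)
  "runtasarde" → 10 new (r, u, n, t, a, s, a, r, d, e)
  "runtapa" → prefix "runta" already present; 2 new (p, a)
  "linrunpa" → 8 new (l, i, n, r, u, n, p, a)
  "runtaromorro" → prefix "runta" already present; 7 new (r, o, m, o, r, r, o)
  "galrun" → prefix "gal" already present; 3 new (r, u, n)
  "kamor" → prefix "ka" already present; 3 new (m, o, r)
  "runtatorlu" → prefix "runta" already present; 5 new (t, o, r, l, u)
Total nodes = 6 + 5 + 3 + 10 + 2 + 8 + 7 + 3 + 3 + 5 = 52

52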